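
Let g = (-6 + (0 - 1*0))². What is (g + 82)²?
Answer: 13924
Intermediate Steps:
g = 36 (g = (-6 + (0 + 0))² = (-6 + 0)² = (-6)² = 36)
(g + 82)² = (36 + 82)² = 118² = 13924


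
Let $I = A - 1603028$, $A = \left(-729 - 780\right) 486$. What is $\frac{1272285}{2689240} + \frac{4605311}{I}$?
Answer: $- \frac{941221733507}{628314571448} \approx -1.498$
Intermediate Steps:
$A = -733374$ ($A = \left(-1509\right) 486 = -733374$)
$I = -2336402$ ($I = -733374 - 1603028 = -2336402$)
$\frac{1272285}{2689240} + \frac{4605311}{I} = \frac{1272285}{2689240} + \frac{4605311}{-2336402} = 1272285 \cdot \frac{1}{2689240} + 4605311 \left(- \frac{1}{2336402}\right) = \frac{254457}{537848} - \frac{4605311}{2336402} = - \frac{941221733507}{628314571448}$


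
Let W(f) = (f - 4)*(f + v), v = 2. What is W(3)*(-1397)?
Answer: 6985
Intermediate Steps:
W(f) = (-4 + f)*(2 + f) (W(f) = (f - 4)*(f + 2) = (-4 + f)*(2 + f))
W(3)*(-1397) = (-8 + 3² - 2*3)*(-1397) = (-8 + 9 - 6)*(-1397) = -5*(-1397) = 6985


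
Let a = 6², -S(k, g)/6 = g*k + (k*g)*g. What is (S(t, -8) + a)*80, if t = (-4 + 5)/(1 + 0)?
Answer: -24000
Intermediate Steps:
t = 1 (t = 1/1 = 1*1 = 1)
S(k, g) = -6*g*k - 6*k*g² (S(k, g) = -6*(g*k + (k*g)*g) = -6*(g*k + (g*k)*g) = -6*(g*k + k*g²) = -6*g*k - 6*k*g²)
a = 36
(S(t, -8) + a)*80 = (-6*(-8)*1*(1 - 8) + 36)*80 = (-6*(-8)*1*(-7) + 36)*80 = (-336 + 36)*80 = -300*80 = -24000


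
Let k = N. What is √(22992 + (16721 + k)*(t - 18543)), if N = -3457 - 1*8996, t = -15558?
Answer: 2*I*√36380019 ≈ 12063.0*I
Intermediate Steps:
N = -12453 (N = -3457 - 8996 = -12453)
k = -12453
√(22992 + (16721 + k)*(t - 18543)) = √(22992 + (16721 - 12453)*(-15558 - 18543)) = √(22992 + 4268*(-34101)) = √(22992 - 145543068) = √(-145520076) = 2*I*√36380019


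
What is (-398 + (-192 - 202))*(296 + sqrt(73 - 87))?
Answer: -234432 - 792*I*sqrt(14) ≈ -2.3443e+5 - 2963.4*I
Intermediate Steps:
(-398 + (-192 - 202))*(296 + sqrt(73 - 87)) = (-398 - 394)*(296 + sqrt(-14)) = -792*(296 + I*sqrt(14)) = -234432 - 792*I*sqrt(14)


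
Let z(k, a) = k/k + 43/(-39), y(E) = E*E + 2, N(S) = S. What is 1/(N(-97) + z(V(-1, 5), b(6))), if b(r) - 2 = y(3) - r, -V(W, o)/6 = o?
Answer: -39/3787 ≈ -0.010298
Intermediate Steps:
V(W, o) = -6*o
y(E) = 2 + E² (y(E) = E² + 2 = 2 + E²)
b(r) = 13 - r (b(r) = 2 + ((2 + 3²) - r) = 2 + ((2 + 9) - r) = 2 + (11 - r) = 13 - r)
z(k, a) = -4/39 (z(k, a) = 1 + 43*(-1/39) = 1 - 43/39 = -4/39)
1/(N(-97) + z(V(-1, 5), b(6))) = 1/(-97 - 4/39) = 1/(-3787/39) = -39/3787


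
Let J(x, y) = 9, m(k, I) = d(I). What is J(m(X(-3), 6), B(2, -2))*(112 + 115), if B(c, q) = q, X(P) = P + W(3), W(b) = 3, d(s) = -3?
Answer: 2043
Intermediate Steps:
X(P) = 3 + P (X(P) = P + 3 = 3 + P)
m(k, I) = -3
J(m(X(-3), 6), B(2, -2))*(112 + 115) = 9*(112 + 115) = 9*227 = 2043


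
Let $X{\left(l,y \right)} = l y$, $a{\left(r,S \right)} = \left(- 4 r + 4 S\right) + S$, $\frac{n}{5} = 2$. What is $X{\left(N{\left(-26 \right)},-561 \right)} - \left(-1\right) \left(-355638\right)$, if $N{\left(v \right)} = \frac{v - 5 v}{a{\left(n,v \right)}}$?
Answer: $- \frac{1776474}{5} \approx -3.553 \cdot 10^{5}$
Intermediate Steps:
$n = 10$ ($n = 5 \cdot 2 = 10$)
$a{\left(r,S \right)} = - 4 r + 5 S$
$N{\left(v \right)} = - \frac{4 v}{-40 + 5 v}$ ($N{\left(v \right)} = \frac{v - 5 v}{\left(-4\right) 10 + 5 v} = \frac{\left(-4\right) v}{-40 + 5 v} = - \frac{4 v}{-40 + 5 v}$)
$X{\left(N{\left(-26 \right)},-561 \right)} - \left(-1\right) \left(-355638\right) = \left(-4\right) \left(-26\right) \frac{1}{-40 + 5 \left(-26\right)} \left(-561\right) - \left(-1\right) \left(-355638\right) = \left(-4\right) \left(-26\right) \frac{1}{-40 - 130} \left(-561\right) - 355638 = \left(-4\right) \left(-26\right) \frac{1}{-170} \left(-561\right) - 355638 = \left(-4\right) \left(-26\right) \left(- \frac{1}{170}\right) \left(-561\right) - 355638 = \left(- \frac{52}{85}\right) \left(-561\right) - 355638 = \frac{1716}{5} - 355638 = - \frac{1776474}{5}$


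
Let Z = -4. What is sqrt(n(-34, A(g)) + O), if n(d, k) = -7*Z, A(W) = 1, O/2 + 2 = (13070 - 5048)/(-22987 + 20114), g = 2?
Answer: 2*sqrt(224859)/221 ≈ 4.2913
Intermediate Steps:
O = -27536/2873 (O = -4 + 2*((13070 - 5048)/(-22987 + 20114)) = -4 + 2*(8022/(-2873)) = -4 + 2*(8022*(-1/2873)) = -4 + 2*(-8022/2873) = -4 - 16044/2873 = -27536/2873 ≈ -9.5844)
n(d, k) = 28 (n(d, k) = -7*(-4) = 28)
sqrt(n(-34, A(g)) + O) = sqrt(28 - 27536/2873) = sqrt(52908/2873) = 2*sqrt(224859)/221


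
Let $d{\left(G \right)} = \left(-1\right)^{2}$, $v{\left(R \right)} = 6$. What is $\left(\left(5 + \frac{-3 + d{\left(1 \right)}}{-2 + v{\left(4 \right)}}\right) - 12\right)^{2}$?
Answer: $\frac{225}{4} \approx 56.25$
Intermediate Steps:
$d{\left(G \right)} = 1$
$\left(\left(5 + \frac{-3 + d{\left(1 \right)}}{-2 + v{\left(4 \right)}}\right) - 12\right)^{2} = \left(\left(5 + \frac{-3 + 1}{-2 + 6}\right) - 12\right)^{2} = \left(\left(5 - \frac{2}{4}\right) - 12\right)^{2} = \left(\left(5 - \frac{1}{2}\right) - 12\right)^{2} = \left(\frac{9}{2} - 12\right)^{2} = \left(- \frac{15}{2}\right)^{2} = \frac{225}{4}$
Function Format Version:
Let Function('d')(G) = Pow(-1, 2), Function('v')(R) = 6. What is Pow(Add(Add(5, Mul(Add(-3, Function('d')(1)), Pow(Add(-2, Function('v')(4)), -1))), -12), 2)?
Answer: Rational(225, 4) ≈ 56.250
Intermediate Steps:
Function('d')(G) = 1
Pow(Add(Add(5, Mul(Add(-3, Function('d')(1)), Pow(Add(-2, Function('v')(4)), -1))), -12), 2) = Pow(Add(Add(5, Mul(Add(-3, 1), Pow(Add(-2, 6), -1))), -12), 2) = Pow(Add(Add(5, Mul(-2, Pow(4, -1))), -12), 2) = Pow(Add(Add(5, Mul(-2, Rational(1, 4))), -12), 2) = Pow(Add(Add(5, Rational(-1, 2)), -12), 2) = Pow(Add(Rational(9, 2), -12), 2) = Pow(Rational(-15, 2), 2) = Rational(225, 4)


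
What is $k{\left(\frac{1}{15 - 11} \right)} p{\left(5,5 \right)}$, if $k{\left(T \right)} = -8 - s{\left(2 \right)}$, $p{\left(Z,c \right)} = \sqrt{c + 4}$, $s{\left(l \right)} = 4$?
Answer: $-36$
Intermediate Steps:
$p{\left(Z,c \right)} = \sqrt{4 + c}$
$k{\left(T \right)} = -12$ ($k{\left(T \right)} = -8 - 4 = -12$)
$k{\left(\frac{1}{15 - 11} \right)} p{\left(5,5 \right)} = - 12 \sqrt{4 + 5} = - 12 \sqrt{9} = \left(-12\right) 3 = -36$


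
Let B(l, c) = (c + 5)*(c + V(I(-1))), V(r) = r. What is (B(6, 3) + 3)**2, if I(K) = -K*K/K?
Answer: 1225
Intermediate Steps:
I(K) = -K (I(K) = -K**2/K = -K)
B(l, c) = (1 + c)*(5 + c) (B(l, c) = (c + 5)*(c - 1*(-1)) = (5 + c)*(c + 1) = (5 + c)*(1 + c) = (1 + c)*(5 + c))
(B(6, 3) + 3)**2 = ((5 + 3**2 + 6*3) + 3)**2 = ((5 + 9 + 18) + 3)**2 = (32 + 3)**2 = 35**2 = 1225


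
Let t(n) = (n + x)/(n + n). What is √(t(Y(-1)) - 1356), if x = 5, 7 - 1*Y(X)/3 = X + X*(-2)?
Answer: I*√48793/6 ≈ 36.815*I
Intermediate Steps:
Y(X) = 21 + 3*X (Y(X) = 21 - 3*(X + X*(-2)) = 21 - 3*(X - 2*X) = 21 - (-3)*X = 21 + 3*X)
t(n) = (5 + n)/(2*n) (t(n) = (n + 5)/(n + n) = (5 + n)/((2*n)) = (5 + n)*(1/(2*n)) = (5 + n)/(2*n))
√(t(Y(-1)) - 1356) = √((5 + (21 + 3*(-1)))/(2*(21 + 3*(-1))) - 1356) = √((5 + (21 - 3))/(2*(21 - 3)) - 1356) = √((½)*(5 + 18)/18 - 1356) = √((½)*(1/18)*23 - 1356) = √(23/36 - 1356) = √(-48793/36) = I*√48793/6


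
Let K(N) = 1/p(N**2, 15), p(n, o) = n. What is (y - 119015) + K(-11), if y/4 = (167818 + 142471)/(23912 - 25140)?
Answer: -4458594867/37147 ≈ -1.2003e+5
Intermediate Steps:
K(N) = N**(-2) (K(N) = 1/(N**2) = N**(-2))
y = -310289/307 (y = 4*((167818 + 142471)/(23912 - 25140)) = 4*(310289/(-1228)) = 4*(310289*(-1/1228)) = 4*(-310289/1228) = -310289/307 ≈ -1010.7)
(y - 119015) + K(-11) = (-310289/307 - 119015) + (-11)**(-2) = -36847894/307 + 1/121 = -4458594867/37147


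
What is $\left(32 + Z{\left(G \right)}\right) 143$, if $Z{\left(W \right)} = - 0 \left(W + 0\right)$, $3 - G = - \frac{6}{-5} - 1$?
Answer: $4576$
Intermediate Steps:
$G = \frac{14}{5}$ ($G = 3 - \left(- \frac{6}{-5} - 1\right) = 3 - \left(\left(-6\right) \left(- \frac{1}{5}\right) - 1\right) = 3 - \left(\frac{6}{5} - 1\right) = 3 - \frac{1}{5} = \frac{14}{5} \approx 2.8$)
$Z{\left(W \right)} = 0$ ($Z{\left(W \right)} = - 0 W = \left(-1\right) 0 = 0$)
$\left(32 + Z{\left(G \right)}\right) 143 = \left(32 + 0\right) 143 = 32 \cdot 143 = 4576$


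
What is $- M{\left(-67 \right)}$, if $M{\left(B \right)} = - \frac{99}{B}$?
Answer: $- \frac{99}{67} \approx -1.4776$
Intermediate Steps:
$- M{\left(-67 \right)} = - \frac{-99}{-67} = - \frac{\left(-99\right) \left(-1\right)}{67} = \left(-1\right) \frac{99}{67} = - \frac{99}{67}$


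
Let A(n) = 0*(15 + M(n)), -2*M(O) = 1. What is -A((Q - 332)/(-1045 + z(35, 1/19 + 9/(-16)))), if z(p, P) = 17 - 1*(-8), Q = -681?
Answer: 0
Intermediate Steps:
M(O) = -½ (M(O) = -½*1 = -½)
z(p, P) = 25 (z(p, P) = 17 + 8 = 25)
A(n) = 0 (A(n) = 0*(15 - ½) = 0*(29/2) = 0)
-A((Q - 332)/(-1045 + z(35, 1/19 + 9/(-16)))) = -1*0 = 0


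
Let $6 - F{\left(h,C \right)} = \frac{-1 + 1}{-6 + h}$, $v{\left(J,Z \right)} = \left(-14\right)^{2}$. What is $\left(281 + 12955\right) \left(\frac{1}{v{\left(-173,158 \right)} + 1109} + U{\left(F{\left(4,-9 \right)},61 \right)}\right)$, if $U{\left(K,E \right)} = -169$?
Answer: $- \frac{973040128}{435} \approx -2.2369 \cdot 10^{6}$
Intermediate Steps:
$v{\left(J,Z \right)} = 196$
$F{\left(h,C \right)} = 6$ ($F{\left(h,C \right)} = 6 - \frac{-1 + 1}{-6 + h} = 6 - \frac{0}{-6 + h} = 6 - 0 = 6 + 0 = 6$)
$\left(281 + 12955\right) \left(\frac{1}{v{\left(-173,158 \right)} + 1109} + U{\left(F{\left(4,-9 \right)},61 \right)}\right) = \left(281 + 12955\right) \left(\frac{1}{196 + 1109} - 169\right) = 13236 \left(\frac{1}{1305} - 169\right) = 13236 \left(- \frac{220544}{1305}\right) = - \frac{973040128}{435}$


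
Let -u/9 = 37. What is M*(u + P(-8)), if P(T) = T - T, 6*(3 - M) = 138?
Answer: 6660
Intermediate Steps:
u = -333 (u = -9*37 = -333)
M = -20 (M = 3 - ⅙*138 = 3 - 23 = -20)
P(T) = 0
M*(u + P(-8)) = -20*(-333 + 0) = -20*(-333) = 6660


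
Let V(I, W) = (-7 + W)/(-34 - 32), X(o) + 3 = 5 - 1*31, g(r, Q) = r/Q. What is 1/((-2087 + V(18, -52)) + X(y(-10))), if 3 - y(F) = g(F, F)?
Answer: -66/139597 ≈ -0.00047279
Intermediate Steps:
y(F) = 2 (y(F) = 3 - F/F = 3 - 1*1 = 3 - 1 = 2)
X(o) = -29 (X(o) = -3 + (5 - 1*31) = -3 + (5 - 31) = -3 - 26 = -29)
V(I, W) = 7/66 - W/66 (V(I, W) = (-7 + W)/(-66) = (-7 + W)*(-1/66) = 7/66 - W/66)
1/((-2087 + V(18, -52)) + X(y(-10))) = 1/((-2087 + (7/66 - 1/66*(-52))) - 29) = 1/((-2087 + (7/66 + 26/33)) - 29) = 1/((-2087 + 59/66) - 29) = 1/(-137683/66 - 29) = 1/(-139597/66) = -66/139597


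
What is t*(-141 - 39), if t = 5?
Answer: -900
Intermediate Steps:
t*(-141 - 39) = 5*(-141 - 39) = 5*(-180) = -900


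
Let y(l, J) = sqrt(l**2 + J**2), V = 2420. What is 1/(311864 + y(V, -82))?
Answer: 77966/24313322843 - sqrt(1465781)/48626645686 ≈ 3.1818e-6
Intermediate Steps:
y(l, J) = sqrt(J**2 + l**2)
1/(311864 + y(V, -82)) = 1/(311864 + sqrt((-82)**2 + 2420**2)) = 1/(311864 + sqrt(6724 + 5856400)) = 1/(311864 + sqrt(5863124)) = 1/(311864 + 2*sqrt(1465781))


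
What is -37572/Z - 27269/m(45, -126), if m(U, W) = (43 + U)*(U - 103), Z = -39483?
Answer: 38437255/6106704 ≈ 6.2943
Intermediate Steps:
m(U, W) = (-103 + U)*(43 + U) (m(U, W) = (43 + U)*(-103 + U) = (-103 + U)*(43 + U))
-37572/Z - 27269/m(45, -126) = -37572/(-39483) - 27269/(-4429 + 45² - 60*45) = -37572*(-1/39483) - 27269/(-4429 + 2025 - 2700) = 12524/13161 - 27269/(-5104) = 12524/13161 - 27269*(-1/5104) = 12524/13161 + 2479/464 = 38437255/6106704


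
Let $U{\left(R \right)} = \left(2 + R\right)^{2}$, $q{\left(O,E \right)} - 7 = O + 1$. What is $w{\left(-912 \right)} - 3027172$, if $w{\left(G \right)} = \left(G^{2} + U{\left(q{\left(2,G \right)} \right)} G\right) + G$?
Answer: $-2327668$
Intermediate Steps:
$q{\left(O,E \right)} = 8 + O$ ($q{\left(O,E \right)} = 7 + \left(O + 1\right) = 7 + \left(1 + O\right) = 8 + O$)
$w{\left(G \right)} = G^{2} + 145 G$ ($w{\left(G \right)} = \left(G^{2} + \left(2 + \left(8 + 2\right)\right)^{2} G\right) + G = \left(G^{2} + \left(2 + 10\right)^{2} G\right) + G = \left(G^{2} + 12^{2} G\right) + G = \left(G^{2} + 144 G\right) + G = G^{2} + 145 G$)
$w{\left(-912 \right)} - 3027172 = - 912 \left(145 - 912\right) - 3027172 = \left(-912\right) \left(-767\right) - 3027172 = 699504 - 3027172 = -2327668$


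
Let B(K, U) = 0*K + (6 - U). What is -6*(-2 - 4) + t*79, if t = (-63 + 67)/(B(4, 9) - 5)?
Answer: -7/2 ≈ -3.5000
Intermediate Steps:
B(K, U) = 6 - U (B(K, U) = 0 + (6 - U) = 6 - U)
t = -½ (t = (-63 + 67)/((6 - 1*9) - 5) = 4/((6 - 9) - 5) = 4/(-3 - 5) = 4/(-8) = 4*(-⅛) = -½ ≈ -0.50000)
-6*(-2 - 4) + t*79 = -6*(-2 - 4) - ½*79 = -6*(-6) - 79/2 = 36 - 79/2 = -7/2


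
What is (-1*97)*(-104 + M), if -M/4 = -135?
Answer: -42292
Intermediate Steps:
M = 540 (M = -4*(-135) = 540)
(-1*97)*(-104 + M) = (-1*97)*(-104 + 540) = -97*436 = -42292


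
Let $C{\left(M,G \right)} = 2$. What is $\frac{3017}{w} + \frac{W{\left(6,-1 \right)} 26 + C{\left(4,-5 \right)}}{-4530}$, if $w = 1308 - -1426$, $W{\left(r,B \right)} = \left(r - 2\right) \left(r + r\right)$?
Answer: $\frac{1024951}{1238502} \approx 0.82757$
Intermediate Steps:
$W{\left(r,B \right)} = 2 r \left(-2 + r\right)$ ($W{\left(r,B \right)} = \left(r - 2\right) 2 r = \left(-2 + r\right) 2 r = 2 r \left(-2 + r\right)$)
$w = 2734$ ($w = 1308 + 1426 = 2734$)
$\frac{3017}{w} + \frac{W{\left(6,-1 \right)} 26 + C{\left(4,-5 \right)}}{-4530} = \frac{3017}{2734} + \frac{2 \cdot 6 \left(-2 + 6\right) 26 + 2}{-4530} = 3017 \cdot \frac{1}{2734} + \left(2 \cdot 6 \cdot 4 \cdot 26 + 2\right) \left(- \frac{1}{4530}\right) = \frac{3017}{2734} + \left(48 \cdot 26 + 2\right) \left(- \frac{1}{4530}\right) = \frac{3017}{2734} + \left(1248 + 2\right) \left(- \frac{1}{4530}\right) = \frac{3017}{2734} + 1250 \left(- \frac{1}{4530}\right) = \frac{3017}{2734} - \frac{125}{453} = \frac{1024951}{1238502}$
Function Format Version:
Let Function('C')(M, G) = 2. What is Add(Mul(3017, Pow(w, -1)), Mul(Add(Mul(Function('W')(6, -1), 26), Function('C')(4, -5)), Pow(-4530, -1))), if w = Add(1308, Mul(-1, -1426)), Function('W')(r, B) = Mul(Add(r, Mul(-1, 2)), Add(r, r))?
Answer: Rational(1024951, 1238502) ≈ 0.82757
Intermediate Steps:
Function('W')(r, B) = Mul(2, r, Add(-2, r)) (Function('W')(r, B) = Mul(Add(r, -2), Mul(2, r)) = Mul(Add(-2, r), Mul(2, r)) = Mul(2, r, Add(-2, r)))
w = 2734 (w = Add(1308, 1426) = 2734)
Add(Mul(3017, Pow(w, -1)), Mul(Add(Mul(Function('W')(6, -1), 26), Function('C')(4, -5)), Pow(-4530, -1))) = Add(Mul(3017, Pow(2734, -1)), Mul(Add(Mul(Mul(2, 6, Add(-2, 6)), 26), 2), Pow(-4530, -1))) = Add(Mul(3017, Rational(1, 2734)), Mul(Add(Mul(Mul(2, 6, 4), 26), 2), Rational(-1, 4530))) = Add(Rational(3017, 2734), Mul(Add(Mul(48, 26), 2), Rational(-1, 4530))) = Add(Rational(3017, 2734), Mul(Add(1248, 2), Rational(-1, 4530))) = Add(Rational(3017, 2734), Mul(1250, Rational(-1, 4530))) = Add(Rational(3017, 2734), Rational(-125, 453)) = Rational(1024951, 1238502)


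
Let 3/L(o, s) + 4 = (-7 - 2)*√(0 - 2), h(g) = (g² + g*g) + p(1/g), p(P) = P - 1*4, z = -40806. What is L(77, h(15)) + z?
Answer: -3631740/89 + 27*I*√2/178 ≈ -40806.0 + 0.21452*I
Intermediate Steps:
p(P) = -4 + P (p(P) = P - 4 = -4 + P)
h(g) = -4 + 1/g + 2*g² (h(g) = (g² + g*g) + (-4 + 1/g) = (g² + g²) + (-4 + 1/g) = 2*g² + (-4 + 1/g) = -4 + 1/g + 2*g²)
L(o, s) = 3/(-4 - 9*I*√2) (L(o, s) = 3/(-4 + (-7 - 2)*√(0 - 2)) = 3/(-4 - 9*I*√2))
L(77, h(15)) + z = (-6/89 + 27*I*√2/178) - 40806 = -3631740/89 + 27*I*√2/178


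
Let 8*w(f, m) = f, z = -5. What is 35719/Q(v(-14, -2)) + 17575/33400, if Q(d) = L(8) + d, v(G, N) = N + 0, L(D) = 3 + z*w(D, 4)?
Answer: -11929443/1336 ≈ -8929.2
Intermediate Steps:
w(f, m) = f/8
L(D) = 3 - 5*D/8
v(G, N) = N
Q(d) = -2 + d (Q(d) = (3 - 5/8*8) + d = (3 - 5) + d = -2 + d)
35719/Q(v(-14, -2)) + 17575/33400 = 35719/(-2 - 2) + 17575/33400 = 35719/(-4) + 17575*(1/33400) = 35719*(-1/4) + 703/1336 = -35719/4 + 703/1336 = -11929443/1336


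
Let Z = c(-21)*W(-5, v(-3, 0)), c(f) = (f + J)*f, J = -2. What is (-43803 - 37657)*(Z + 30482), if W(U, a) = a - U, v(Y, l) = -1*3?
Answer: -2561754080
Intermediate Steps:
v(Y, l) = -3
c(f) = f*(-2 + f) (c(f) = (f - 2)*f = (-2 + f)*f = f*(-2 + f))
Z = 966 (Z = (-21*(-2 - 21))*(-3 - 1*(-5)) = (-21*(-23))*(-3 + 5) = 483*2 = 966)
(-43803 - 37657)*(Z + 30482) = (-43803 - 37657)*(966 + 30482) = -81460*31448 = -2561754080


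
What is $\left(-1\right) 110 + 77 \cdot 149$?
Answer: $11363$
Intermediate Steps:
$\left(-1\right) 110 + 77 \cdot 149 = -110 + 11473 = 11363$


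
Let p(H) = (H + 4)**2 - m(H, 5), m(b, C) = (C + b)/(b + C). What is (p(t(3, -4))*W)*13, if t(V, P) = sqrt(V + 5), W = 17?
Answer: 5083 + 3536*sqrt(2) ≈ 10084.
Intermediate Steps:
m(b, C) = 1 (m(b, C) = (C + b)/(C + b) = 1)
t(V, P) = sqrt(5 + V)
p(H) = -1 + (4 + H)**2 (p(H) = (H + 4)**2 - 1*1 = (4 + H)**2 - 1 = -1 + (4 + H)**2)
(p(t(3, -4))*W)*13 = ((-1 + (4 + sqrt(5 + 3))**2)*17)*13 = ((-1 + (4 + sqrt(8))**2)*17)*13 = ((-1 + (4 + 2*sqrt(2))**2)*17)*13 = (-17 + 17*(4 + 2*sqrt(2))**2)*13 = -221 + 221*(4 + 2*sqrt(2))**2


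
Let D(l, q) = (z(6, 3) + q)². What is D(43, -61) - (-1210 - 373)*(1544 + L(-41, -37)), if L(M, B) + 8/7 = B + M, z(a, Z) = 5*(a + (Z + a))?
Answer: 16233454/7 ≈ 2.3191e+6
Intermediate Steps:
z(a, Z) = 5*Z + 10*a (z(a, Z) = 5*(Z + 2*a) = 5*Z + 10*a)
L(M, B) = -8/7 + B + M (L(M, B) = -8/7 + (B + M) = -8/7 + B + M)
D(l, q) = (75 + q)² (D(l, q) = ((5*3 + 10*6) + q)² = ((15 + 60) + q)² = (75 + q)²)
D(43, -61) - (-1210 - 373)*(1544 + L(-41, -37)) = (75 - 61)² - (-1210 - 373)*(1544 + (-8/7 - 37 - 41)) = 14² - (-1583)*(1544 - 554/7) = 196 - (-1583)*10254/7 = 196 - 1*(-16232082/7) = 196 + 16232082/7 = 16233454/7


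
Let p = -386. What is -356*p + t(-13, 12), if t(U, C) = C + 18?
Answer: 137446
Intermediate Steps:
t(U, C) = 18 + C
-356*p + t(-13, 12) = -356*(-386) + (18 + 12) = 137416 + 30 = 137446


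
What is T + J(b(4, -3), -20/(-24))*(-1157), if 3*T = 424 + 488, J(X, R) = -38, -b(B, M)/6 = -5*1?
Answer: 44270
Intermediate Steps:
b(B, M) = 30 (b(B, M) = -(-30) = -6*(-5) = 30)
T = 304 (T = (424 + 488)/3 = (⅓)*912 = 304)
T + J(b(4, -3), -20/(-24))*(-1157) = 304 - 38*(-1157) = 304 + 43966 = 44270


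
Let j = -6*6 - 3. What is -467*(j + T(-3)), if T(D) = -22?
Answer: 28487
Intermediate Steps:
j = -39 (j = -36 - 3 = -39)
-467*(j + T(-3)) = -467*(-39 - 22) = -467*(-61) = 28487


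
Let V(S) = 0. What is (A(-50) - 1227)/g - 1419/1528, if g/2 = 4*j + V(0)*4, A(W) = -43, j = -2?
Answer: 59933/764 ≈ 78.446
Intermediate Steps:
g = -16 (g = 2*(4*(-2) + 0*4) = 2*(-8 + 0) = 2*(-8) = -16)
(A(-50) - 1227)/g - 1419/1528 = (-43 - 1227)/(-16) - 1419/1528 = -1270*(-1/16) - 1419*1/1528 = 635/8 - 1419/1528 = 59933/764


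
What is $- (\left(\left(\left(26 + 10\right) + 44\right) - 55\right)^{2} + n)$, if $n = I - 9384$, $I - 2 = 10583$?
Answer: $-1826$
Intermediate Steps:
$I = 10585$ ($I = 2 + 10583 = 10585$)
$n = 1201$ ($n = 10585 - 9384 = 1201$)
$- (\left(\left(\left(26 + 10\right) + 44\right) - 55\right)^{2} + n) = - (\left(\left(\left(26 + 10\right) + 44\right) - 55\right)^{2} + 1201) = - (\left(\left(36 + 44\right) - 55\right)^{2} + 1201) = - (\left(80 - 55\right)^{2} + 1201) = - (25^{2} + 1201) = - (625 + 1201) = \left(-1\right) 1826 = -1826$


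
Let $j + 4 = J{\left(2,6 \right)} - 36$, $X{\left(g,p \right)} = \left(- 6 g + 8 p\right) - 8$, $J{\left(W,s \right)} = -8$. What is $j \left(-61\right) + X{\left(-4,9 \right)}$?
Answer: $3016$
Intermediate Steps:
$X{\left(g,p \right)} = -8 - 6 g + 8 p$
$j = -48$ ($j = -4 - 44 = -48$)
$j \left(-61\right) + X{\left(-4,9 \right)} = \left(-48\right) \left(-61\right) - -88 = 2928 + \left(-8 + 24 + 72\right) = 2928 + 88 = 3016$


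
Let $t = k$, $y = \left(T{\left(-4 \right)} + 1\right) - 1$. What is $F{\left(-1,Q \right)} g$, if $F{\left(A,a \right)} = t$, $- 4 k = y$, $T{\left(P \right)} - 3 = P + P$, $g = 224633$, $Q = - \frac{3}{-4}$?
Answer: $\frac{1123165}{4} \approx 2.8079 \cdot 10^{5}$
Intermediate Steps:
$Q = \frac{3}{4}$ ($Q = \left(-3\right) \left(- \frac{1}{4}\right) = \frac{3}{4} \approx 0.75$)
$T{\left(P \right)} = 3 + 2 P$ ($T{\left(P \right)} = 3 + \left(P + P\right) = 3 + 2 P$)
$y = -5$ ($y = \left(\left(3 + 2 \left(-4\right)\right) + 1\right) - 1 = \left(\left(3 - 8\right) + 1\right) - 1 = \left(-5 + 1\right) - 1 = -4 - 1 = -5$)
$k = \frac{5}{4}$ ($k = \left(- \frac{1}{4}\right) \left(-5\right) = \frac{5}{4} \approx 1.25$)
$t = \frac{5}{4} \approx 1.25$
$F{\left(A,a \right)} = \frac{5}{4}$
$F{\left(-1,Q \right)} g = \frac{5}{4} \cdot 224633 = \frac{1123165}{4}$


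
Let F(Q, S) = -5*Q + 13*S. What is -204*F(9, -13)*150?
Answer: 6548400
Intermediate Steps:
-204*F(9, -13)*150 = -204*(-5*9 + 13*(-13))*150 = -204*(-45 - 169)*150 = -204*(-214)*150 = 43656*150 = 6548400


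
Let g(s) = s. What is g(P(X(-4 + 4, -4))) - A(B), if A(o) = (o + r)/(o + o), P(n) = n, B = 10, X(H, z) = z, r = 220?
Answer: -31/2 ≈ -15.500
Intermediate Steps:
A(o) = (220 + o)/(2*o) (A(o) = (o + 220)/(o + o) = (220 + o)/((2*o)) = (220 + o)*(1/(2*o)) = (220 + o)/(2*o))
g(P(X(-4 + 4, -4))) - A(B) = -4 - (220 + 10)/(2*10) = -4 - 230/(2*10) = -4 - 1*23/2 = -4 - 23/2 = -31/2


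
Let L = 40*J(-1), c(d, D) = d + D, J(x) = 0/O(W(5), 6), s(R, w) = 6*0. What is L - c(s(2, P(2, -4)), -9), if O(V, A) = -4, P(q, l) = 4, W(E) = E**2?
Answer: 9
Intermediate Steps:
s(R, w) = 0
J(x) = 0 (J(x) = 0/(-4) = 0*(-1/4) = 0)
c(d, D) = D + d
L = 0 (L = 40*0 = 0)
L - c(s(2, P(2, -4)), -9) = 0 - (-9 + 0) = 0 - 1*(-9) = 0 + 9 = 9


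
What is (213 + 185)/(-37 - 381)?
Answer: -199/209 ≈ -0.95215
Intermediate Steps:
(213 + 185)/(-37 - 381) = 398/(-418) = 398*(-1/418) = -199/209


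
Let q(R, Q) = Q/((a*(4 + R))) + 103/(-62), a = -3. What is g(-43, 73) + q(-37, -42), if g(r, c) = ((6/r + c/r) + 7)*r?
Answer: -458479/2046 ≈ -224.09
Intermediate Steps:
g(r, c) = r*(7 + 6/r + c/r) (g(r, c) = (7 + 6/r + c/r)*r = r*(7 + 6/r + c/r))
q(R, Q) = -103/62 + Q/(-12 - 3*R) (q(R, Q) = Q/((-3*(4 + R))) + 103/(-62) = Q/(-12 - 3*R) + 103*(-1/62) = Q/(-12 - 3*R) - 103/62 = -103/62 + Q/(-12 - 3*R))
g(-43, 73) + q(-37, -42) = (6 + 73 + 7*(-43)) + (-1236 - 309*(-37) - 62*(-42))/(186*(4 - 37)) = (6 + 73 - 301) + (1/186)*(-1236 + 11433 + 2604)/(-33) = -222 + (1/186)*(-1/33)*12801 = -222 - 4267/2046 = -458479/2046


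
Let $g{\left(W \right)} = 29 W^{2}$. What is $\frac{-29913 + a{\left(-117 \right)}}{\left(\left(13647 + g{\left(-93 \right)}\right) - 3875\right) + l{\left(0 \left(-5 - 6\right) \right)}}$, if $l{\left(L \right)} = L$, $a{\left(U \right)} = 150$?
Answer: $- \frac{29763}{260593} \approx -0.11421$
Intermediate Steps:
$\frac{-29913 + a{\left(-117 \right)}}{\left(\left(13647 + g{\left(-93 \right)}\right) - 3875\right) + l{\left(0 \left(-5 - 6\right) \right)}} = \frac{-29913 + 150}{\left(\left(13647 + 29 \left(-93\right)^{2}\right) - 3875\right) + 0 \left(-5 - 6\right)} = - \frac{29763}{\left(\left(13647 + 29 \cdot 8649\right) - 3875\right) + 0 \left(-11\right)} = - \frac{29763}{\left(\left(13647 + 250821\right) - 3875\right) + 0} = - \frac{29763}{\left(264468 - 3875\right) + 0} = - \frac{29763}{260593 + 0} = - \frac{29763}{260593}$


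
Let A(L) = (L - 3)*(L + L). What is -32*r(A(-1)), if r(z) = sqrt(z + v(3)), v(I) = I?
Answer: -32*sqrt(11) ≈ -106.13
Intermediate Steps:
A(L) = 2*L*(-3 + L) (A(L) = (-3 + L)*(2*L) = 2*L*(-3 + L))
r(z) = sqrt(3 + z) (r(z) = sqrt(z + 3) = sqrt(3 + z))
-32*r(A(-1)) = -32*sqrt(3 + 2*(-1)*(-3 - 1)) = -32*sqrt(3 + 2*(-1)*(-4)) = -32*sqrt(3 + 8) = -32*sqrt(11)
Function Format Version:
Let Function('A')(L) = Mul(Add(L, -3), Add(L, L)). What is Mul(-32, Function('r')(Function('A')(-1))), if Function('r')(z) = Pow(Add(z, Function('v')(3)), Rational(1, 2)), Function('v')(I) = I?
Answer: Mul(-32, Pow(11, Rational(1, 2))) ≈ -106.13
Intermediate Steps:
Function('A')(L) = Mul(2, L, Add(-3, L)) (Function('A')(L) = Mul(Add(-3, L), Mul(2, L)) = Mul(2, L, Add(-3, L)))
Function('r')(z) = Pow(Add(3, z), Rational(1, 2)) (Function('r')(z) = Pow(Add(z, 3), Rational(1, 2)) = Pow(Add(3, z), Rational(1, 2)))
Mul(-32, Function('r')(Function('A')(-1))) = Mul(-32, Pow(Add(3, Mul(2, -1, Add(-3, -1))), Rational(1, 2))) = Mul(-32, Pow(Add(3, Mul(2, -1, -4)), Rational(1, 2))) = Mul(-32, Pow(Add(3, 8), Rational(1, 2))) = Mul(-32, Pow(11, Rational(1, 2)))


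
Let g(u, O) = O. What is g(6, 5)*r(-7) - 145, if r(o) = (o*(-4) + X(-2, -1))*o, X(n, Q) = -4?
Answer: -985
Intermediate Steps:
r(o) = o*(-4 - 4*o) (r(o) = (o*(-4) - 4)*o = (-4*o - 4)*o = (-4 - 4*o)*o = o*(-4 - 4*o))
g(6, 5)*r(-7) - 145 = 5*(-4*(-7)*(1 - 7)) - 145 = 5*(-4*(-7)*(-6)) - 145 = 5*(-168) - 145 = -840 - 145 = -985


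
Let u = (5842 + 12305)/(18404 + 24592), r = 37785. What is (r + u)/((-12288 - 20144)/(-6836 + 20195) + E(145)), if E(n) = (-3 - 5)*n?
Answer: -7234441797171/222559793504 ≈ -32.506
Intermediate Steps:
E(n) = -8*n
u = 6049/14332 (u = 18147/42996 = 18147*(1/42996) = 6049/14332 ≈ 0.42206)
(r + u)/((-12288 - 20144)/(-6836 + 20195) + E(145)) = (37785 + 6049/14332)/((-12288 - 20144)/(-6836 + 20195) - 8*145) = 541540669/(14332*(-32432/13359 - 1160)) = 541540669/(14332*(-15528872/13359)) = (541540669/14332)*(-13359/15528872) = -7234441797171/222559793504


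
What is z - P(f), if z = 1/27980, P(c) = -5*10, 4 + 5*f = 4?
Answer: 1399001/27980 ≈ 50.000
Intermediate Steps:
f = 0 (f = -⅘ + (⅕)*4 = -⅘ + ⅘ = 0)
P(c) = -50
z = 1/27980 ≈ 3.5740e-5
z - P(f) = 1/27980 - 1*(-50) = 1/27980 + 50 = 1399001/27980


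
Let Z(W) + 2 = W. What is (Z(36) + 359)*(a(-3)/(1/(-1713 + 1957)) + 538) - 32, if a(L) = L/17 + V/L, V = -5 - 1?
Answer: 6566486/17 ≈ 3.8626e+5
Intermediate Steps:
V = -6
Z(W) = -2 + W
a(L) = -6/L + L/17 (a(L) = L/17 - 6/L = -6/L + L/17)
(Z(36) + 359)*(a(-3)/(1/(-1713 + 1957)) + 538) - 32 = ((-2 + 36) + 359)*((-6/(-3) + (1/17)*(-3))/(1/(-1713 + 1957)) + 538) - 32 = (34 + 359)*((-6*(-1/3) - 3/17)/(1/244) + 538) - 32 = 393*((2 - 3/17)/(1/244) + 538) - 32 = 393*((31/17)*244 + 538) - 32 = 393*(7564/17 + 538) - 32 = 393*(16710/17) - 32 = 6567030/17 - 32 = 6566486/17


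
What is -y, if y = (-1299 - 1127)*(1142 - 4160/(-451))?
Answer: 1259584052/451 ≈ 2.7929e+6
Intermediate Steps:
y = -1259584052/451 (y = -2426*(1142 - 4160*(-1/451)) = -2426*(1142 + 4160/451) = -2426*519202/451 = -1259584052/451 ≈ -2.7929e+6)
-y = -1*(-1259584052/451) = 1259584052/451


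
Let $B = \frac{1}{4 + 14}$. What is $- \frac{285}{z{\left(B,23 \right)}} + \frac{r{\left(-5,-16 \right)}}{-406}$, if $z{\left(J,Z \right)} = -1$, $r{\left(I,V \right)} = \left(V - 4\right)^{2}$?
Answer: $\frac{57655}{203} \approx 284.01$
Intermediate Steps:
$r{\left(I,V \right)} = \left(-4 + V\right)^{2}$
$B = \frac{1}{18} \approx 0.055556$
$- \frac{285}{z{\left(B,23 \right)}} + \frac{r{\left(-5,-16 \right)}}{-406} = - \frac{285}{-1} + \frac{\left(-4 - 16\right)^{2}}{-406} = \left(-285\right) \left(-1\right) + \left(-20\right)^{2} \left(- \frac{1}{406}\right) = 285 + 400 \left(- \frac{1}{406}\right) = 285 - \frac{200}{203} = \frac{57655}{203}$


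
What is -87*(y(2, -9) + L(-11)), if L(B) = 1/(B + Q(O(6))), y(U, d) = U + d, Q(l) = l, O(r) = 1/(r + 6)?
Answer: 80823/131 ≈ 616.97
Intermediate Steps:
O(r) = 1/(6 + r)
L(B) = 1/(1/12 + B) (L(B) = 1/(B + 1/(6 + 6)) = 1/(B + 1/12) = 1/(1/12 + B))
-87*(y(2, -9) + L(-11)) = -87*((2 - 9) + 12/(1 + 12*(-11))) = -87*(-7 + 12/(1 - 132)) = -87*(-7 + 12/(-131)) = -87*(-7 + 12*(-1/131)) = -87*(-7 - 12/131) = -87*(-929/131) = 80823/131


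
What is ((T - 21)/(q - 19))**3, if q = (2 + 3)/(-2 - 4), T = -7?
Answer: 13824/4913 ≈ 2.8138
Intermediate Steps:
q = -5/6 (q = 5/(-6) = 5*(-1/6) = -5/6 ≈ -0.83333)
((T - 21)/(q - 19))**3 = ((-7 - 21)/(-5/6 - 19))**3 = (-28/(-119/6))**3 = (-28*(-6/119))**3 = (24/17)**3 = 13824/4913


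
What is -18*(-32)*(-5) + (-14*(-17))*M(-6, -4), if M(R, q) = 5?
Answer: -1690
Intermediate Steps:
-18*(-32)*(-5) + (-14*(-17))*M(-6, -4) = -18*(-32)*(-5) - 14*(-17)*5 = 576*(-5) + 238*5 = -2880 + 1190 = -1690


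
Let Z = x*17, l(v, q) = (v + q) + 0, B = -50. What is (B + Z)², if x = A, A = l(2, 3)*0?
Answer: 2500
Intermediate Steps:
l(v, q) = q + v (l(v, q) = (q + v) + 0 = q + v)
A = 0 (A = (3 + 2)*0 = 5*0 = 0)
x = 0
Z = 0 (Z = 0*17 = 0)
(B + Z)² = (-50 + 0)² = (-50)² = 2500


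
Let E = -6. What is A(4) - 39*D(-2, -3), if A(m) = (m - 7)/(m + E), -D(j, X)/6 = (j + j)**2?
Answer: 7491/2 ≈ 3745.5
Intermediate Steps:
D(j, X) = -24*j**2 (D(j, X) = -6*(j + j)**2 = -6*4*j**2 = -24*j**2)
A(m) = (-7 + m)/(-6 + m) (A(m) = (m - 7)/(m - 6) = (-7 + m)/(-6 + m))
A(4) - 39*D(-2, -3) = (-7 + 4)/(-6 + 4) - (-936)*(-2)**2 = -3/(-2) - (-936)*4 = -1/2*(-3) - 39*(-96) = 3/2 + 3744 = 7491/2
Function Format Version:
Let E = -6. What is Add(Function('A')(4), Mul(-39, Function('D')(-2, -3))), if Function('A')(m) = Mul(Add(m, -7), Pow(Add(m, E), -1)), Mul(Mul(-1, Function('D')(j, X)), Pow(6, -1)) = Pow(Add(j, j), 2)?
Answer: Rational(7491, 2) ≈ 3745.5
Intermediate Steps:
Function('D')(j, X) = Mul(-24, Pow(j, 2)) (Function('D')(j, X) = Mul(-6, Pow(Add(j, j), 2)) = Mul(-6, Pow(Mul(2, j), 2)) = Mul(-6, Mul(4, Pow(j, 2))) = Mul(-24, Pow(j, 2)))
Function('A')(m) = Mul(Pow(Add(-6, m), -1), Add(-7, m)) (Function('A')(m) = Mul(Add(m, -7), Pow(Add(m, -6), -1)) = Mul(Add(-7, m), Pow(Add(-6, m), -1)) = Mul(Pow(Add(-6, m), -1), Add(-7, m)))
Add(Function('A')(4), Mul(-39, Function('D')(-2, -3))) = Add(Mul(Pow(Add(-6, 4), -1), Add(-7, 4)), Mul(-39, Mul(-24, Pow(-2, 2)))) = Add(Mul(Pow(-2, -1), -3), Mul(-39, Mul(-24, 4))) = Add(Mul(Rational(-1, 2), -3), Mul(-39, -96)) = Add(Rational(3, 2), 3744) = Rational(7491, 2)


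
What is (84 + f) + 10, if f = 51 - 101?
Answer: 44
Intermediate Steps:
f = -50
(84 + f) + 10 = (84 - 50) + 10 = 34 + 10 = 44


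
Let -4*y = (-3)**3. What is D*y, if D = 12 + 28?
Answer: 270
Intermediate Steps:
D = 40
y = 27/4 (y = -1/4*(-3)**3 = -1/4*(-27) = 27/4 ≈ 6.7500)
D*y = 40*(27/4) = 270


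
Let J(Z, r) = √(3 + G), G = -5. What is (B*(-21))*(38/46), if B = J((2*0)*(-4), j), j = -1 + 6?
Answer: -399*I*√2/23 ≈ -24.534*I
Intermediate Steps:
j = 5
J(Z, r) = I*√2 (J(Z, r) = √(3 - 5) = √(-2) = I*√2)
B = I*√2 ≈ 1.4142*I
(B*(-21))*(38/46) = ((I*√2)*(-21))*(38/46) = (-21*I*√2)*(38*(1/46)) = -21*I*√2*(19/23) = -399*I*√2/23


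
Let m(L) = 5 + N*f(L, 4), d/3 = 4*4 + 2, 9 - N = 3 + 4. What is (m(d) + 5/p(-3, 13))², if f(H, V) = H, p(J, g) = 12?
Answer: 1852321/144 ≈ 12863.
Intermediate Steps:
N = 2 (N = 9 - (3 + 4) = 9 - 1*7 = 9 - 7 = 2)
d = 54 (d = 3*(4*4 + 2) = 3*(16 + 2) = 3*18 = 54)
m(L) = 5 + 2*L
(m(d) + 5/p(-3, 13))² = ((5 + 2*54) + 5/12)² = ((5 + 108) + 5*(1/12))² = (113 + 5/12)² = (1361/12)² = 1852321/144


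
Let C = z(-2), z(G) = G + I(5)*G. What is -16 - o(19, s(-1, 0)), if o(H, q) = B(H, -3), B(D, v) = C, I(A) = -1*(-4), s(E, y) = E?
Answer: -6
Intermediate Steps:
I(A) = 4
z(G) = 5*G (z(G) = G + 4*G = 5*G)
C = -10 (C = 5*(-2) = -10)
B(D, v) = -10
o(H, q) = -10
-16 - o(19, s(-1, 0)) = -16 - 1*(-10) = -16 + 10 = -6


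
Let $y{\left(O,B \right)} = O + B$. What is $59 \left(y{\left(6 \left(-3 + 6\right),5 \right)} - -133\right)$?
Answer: $9204$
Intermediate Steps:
$y{\left(O,B \right)} = B + O$
$59 \left(y{\left(6 \left(-3 + 6\right),5 \right)} - -133\right) = 59 \left(\left(5 + 6 \left(-3 + 6\right)\right) - -133\right) = 59 \left(\left(5 + 6 \cdot 3\right) + 133\right) = 59 \left(\left(5 + 18\right) + 133\right) = 59 \left(23 + 133\right) = 59 \cdot 156 = 9204$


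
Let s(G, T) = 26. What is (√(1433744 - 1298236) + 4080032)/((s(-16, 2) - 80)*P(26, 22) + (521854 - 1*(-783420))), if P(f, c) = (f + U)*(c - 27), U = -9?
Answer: 510004/163733 + √33877/654932 ≈ 3.1151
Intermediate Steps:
P(f, c) = (-27 + c)*(-9 + f) (P(f, c) = (f - 9)*(c - 27) = (-9 + f)*(-27 + c) = (-27 + c)*(-9 + f))
(√(1433744 - 1298236) + 4080032)/((s(-16, 2) - 80)*P(26, 22) + (521854 - 1*(-783420))) = (√(1433744 - 1298236) + 4080032)/((26 - 80)*(243 - 27*26 - 9*22 + 22*26) + (521854 - 1*(-783420))) = (√135508 + 4080032)/(-54*(243 - 702 - 198 + 572) + (521854 + 783420)) = (2*√33877 + 4080032)/(-54*(-85) + 1305274) = (4080032 + 2*√33877)/(4590 + 1305274) = (4080032 + 2*√33877)/1309864 = (4080032 + 2*√33877)*(1/1309864) = 510004/163733 + √33877/654932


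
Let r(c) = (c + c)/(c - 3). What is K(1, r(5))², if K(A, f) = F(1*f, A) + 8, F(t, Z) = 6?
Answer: 196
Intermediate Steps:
r(c) = 2*c/(-3 + c) (r(c) = (2*c)/(-3 + c) = 2*c/(-3 + c))
K(A, f) = 14 (K(A, f) = 6 + 8 = 14)
K(1, r(5))² = 14² = 196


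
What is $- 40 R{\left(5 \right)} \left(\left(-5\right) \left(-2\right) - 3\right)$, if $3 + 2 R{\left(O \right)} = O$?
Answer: $-280$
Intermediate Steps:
$R{\left(O \right)} = - \frac{3}{2} + \frac{O}{2}$
$- 40 R{\left(5 \right)} \left(\left(-5\right) \left(-2\right) - 3\right) = - 40 \left(- \frac{3}{2} + \frac{1}{2} \cdot 5\right) \left(\left(-5\right) \left(-2\right) - 3\right) = - 40 \left(- \frac{3}{2} + \frac{5}{2}\right) \left(10 - 3\right) = \left(-40\right) 1 \cdot 7 = \left(-40\right) 7 = -280$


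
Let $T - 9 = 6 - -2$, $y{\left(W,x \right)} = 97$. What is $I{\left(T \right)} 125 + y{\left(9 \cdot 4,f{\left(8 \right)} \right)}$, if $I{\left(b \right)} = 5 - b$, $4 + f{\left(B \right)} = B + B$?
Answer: $-1403$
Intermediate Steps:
$f{\left(B \right)} = -4 + 2 B$ ($f{\left(B \right)} = -4 + \left(B + B\right) = -4 + 2 B$)
$T = 17$ ($T = 9 + \left(6 - -2\right) = 9 + \left(6 + 2\right) = 9 + 8 = 17$)
$I{\left(T \right)} 125 + y{\left(9 \cdot 4,f{\left(8 \right)} \right)} = \left(5 - 17\right) 125 + 97 = \left(-12\right) 125 + 97 = -1500 + 97 = -1403$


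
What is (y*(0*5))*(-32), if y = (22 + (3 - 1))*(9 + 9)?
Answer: 0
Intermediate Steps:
y = 432 (y = (22 + 2)*18 = 24*18 = 432)
(y*(0*5))*(-32) = (432*(0*5))*(-32) = (432*0)*(-32) = 0*(-32) = 0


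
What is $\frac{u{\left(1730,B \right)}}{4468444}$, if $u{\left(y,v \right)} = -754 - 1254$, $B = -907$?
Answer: $- \frac{502}{1117111} \approx -0.00044937$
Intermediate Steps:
$u{\left(y,v \right)} = -2008$ ($u{\left(y,v \right)} = -754 - 1254 = -2008$)
$\frac{u{\left(1730,B \right)}}{4468444} = - \frac{2008}{4468444} = \left(-2008\right) \frac{1}{4468444} = - \frac{502}{1117111}$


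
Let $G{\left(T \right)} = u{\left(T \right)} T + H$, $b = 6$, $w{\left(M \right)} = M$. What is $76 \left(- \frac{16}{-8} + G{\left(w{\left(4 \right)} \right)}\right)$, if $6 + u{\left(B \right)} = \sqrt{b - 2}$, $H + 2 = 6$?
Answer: $-760$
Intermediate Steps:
$H = 4$ ($H = -2 + 6 = 4$)
$u{\left(B \right)} = -4$ ($u{\left(B \right)} = -6 + \sqrt{6 - 2} = -6 + \sqrt{4} = -6 + 2 = -4$)
$G{\left(T \right)} = 4 - 4 T$ ($G{\left(T \right)} = - 4 T + 4 = 4 - 4 T$)
$76 \left(- \frac{16}{-8} + G{\left(w{\left(4 \right)} \right)}\right) = 76 \left(- \frac{16}{-8} + \left(4 - 16\right)\right) = 76 \left(\left(-16\right) \left(- \frac{1}{8}\right) + \left(4 - 16\right)\right) = 76 \left(2 - 12\right) = 76 \left(-10\right) = -760$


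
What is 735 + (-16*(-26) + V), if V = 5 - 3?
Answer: 1153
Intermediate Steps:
V = 2
735 + (-16*(-26) + V) = 735 + (-16*(-26) + 2) = 735 + (416 + 2) = 735 + 418 = 1153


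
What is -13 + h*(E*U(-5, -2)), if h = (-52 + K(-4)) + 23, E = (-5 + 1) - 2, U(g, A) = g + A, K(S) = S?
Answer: -1399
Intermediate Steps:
U(g, A) = A + g
E = -6 (E = -4 - 2 = -6)
h = -33 (h = (-52 - 4) + 23 = -56 + 23 = -33)
-13 + h*(E*U(-5, -2)) = -13 - (-198)*(-2 - 5) = -13 - (-198)*(-7) = -13 - 33*42 = -13 - 1386 = -1399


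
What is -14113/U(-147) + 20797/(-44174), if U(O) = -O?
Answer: -626484821/6493578 ≈ -96.478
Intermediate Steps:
-14113/U(-147) + 20797/(-44174) = -14113/((-1*(-147))) + 20797/(-44174) = -14113/147 + 20797*(-1/44174) = -14113*1/147 - 20797/44174 = -14113/147 - 20797/44174 = -626484821/6493578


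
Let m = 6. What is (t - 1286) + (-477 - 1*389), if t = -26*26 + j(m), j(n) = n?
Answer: -2822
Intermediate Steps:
t = -670 (t = -26*26 + 6 = -676 + 6 = -670)
(t - 1286) + (-477 - 1*389) = (-670 - 1286) + (-477 - 1*389) = -1956 + (-477 - 389) = -1956 - 866 = -2822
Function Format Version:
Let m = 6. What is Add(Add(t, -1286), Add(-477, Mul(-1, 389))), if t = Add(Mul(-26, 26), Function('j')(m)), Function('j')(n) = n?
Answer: -2822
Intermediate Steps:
t = -670 (t = Add(Mul(-26, 26), 6) = Add(-676, 6) = -670)
Add(Add(t, -1286), Add(-477, Mul(-1, 389))) = Add(Add(-670, -1286), Add(-477, Mul(-1, 389))) = Add(-1956, Add(-477, -389)) = Add(-1956, -866) = -2822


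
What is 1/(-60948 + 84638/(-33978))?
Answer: -16989/1035487891 ≈ -1.6407e-5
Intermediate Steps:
1/(-60948 + 84638/(-33978)) = 1/(-60948 + 84638*(-1/33978)) = 1/(-60948 - 42319/16989) = 1/(-1035487891/16989) = -16989/1035487891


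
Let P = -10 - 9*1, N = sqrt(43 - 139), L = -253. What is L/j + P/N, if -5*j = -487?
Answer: -1265/487 + 19*I*sqrt(6)/24 ≈ -2.5975 + 1.9392*I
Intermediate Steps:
j = 487/5 (j = -1/5*(-487) = 487/5 ≈ 97.400)
N = 4*I*sqrt(6) (N = sqrt(-96) = 4*I*sqrt(6) ≈ 9.798*I)
P = -19 (P = -10 - 9 = -19)
L/j + P/N = -253/487/5 - 19*(-I*sqrt(6)/24) = -253*5/487 - (-19)*I*sqrt(6)/24 = -1265/487 + 19*I*sqrt(6)/24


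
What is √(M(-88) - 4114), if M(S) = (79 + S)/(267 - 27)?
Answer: I*√1645615/20 ≈ 64.141*I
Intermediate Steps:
M(S) = 79/240 + S/240 (M(S) = (79 + S)/240 = (79 + S)*(1/240) = 79/240 + S/240)
√(M(-88) - 4114) = √((79/240 + (1/240)*(-88)) - 4114) = √((79/240 - 11/30) - 4114) = √(-3/80 - 4114) = √(-329123/80) = I*√1645615/20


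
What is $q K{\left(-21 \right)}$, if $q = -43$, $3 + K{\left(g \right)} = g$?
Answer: $1032$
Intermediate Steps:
$K{\left(g \right)} = -3 + g$
$q K{\left(-21 \right)} = - 43 \left(-3 - 21\right) = \left(-43\right) \left(-24\right) = 1032$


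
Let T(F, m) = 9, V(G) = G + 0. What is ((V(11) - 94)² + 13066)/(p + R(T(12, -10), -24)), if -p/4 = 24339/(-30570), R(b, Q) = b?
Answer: 101670725/62081 ≈ 1637.7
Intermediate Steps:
V(G) = G
p = 16226/5095 (p = -97356/(-30570) = -97356*(-1)/30570 = -4*(-8113/10190) = 16226/5095 ≈ 3.1847)
((V(11) - 94)² + 13066)/(p + R(T(12, -10), -24)) = ((11 - 94)² + 13066)/(16226/5095 + 9) = ((-83)² + 13066)/(62081/5095) = (6889 + 13066)*(5095/62081) = 19955*(5095/62081) = 101670725/62081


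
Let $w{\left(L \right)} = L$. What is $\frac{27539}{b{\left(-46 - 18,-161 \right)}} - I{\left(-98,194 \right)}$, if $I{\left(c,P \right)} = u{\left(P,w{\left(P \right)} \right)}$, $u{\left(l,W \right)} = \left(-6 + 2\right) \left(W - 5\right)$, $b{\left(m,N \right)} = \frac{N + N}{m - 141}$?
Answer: $\frac{5888927}{322} \approx 18289.0$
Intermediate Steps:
$b{\left(m,N \right)} = \frac{2 N}{-141 + m}$
$u{\left(l,W \right)} = 20 - 4 W$ ($u{\left(l,W \right)} = - 4 \left(-5 + W\right) = 20 - 4 W$)
$I{\left(c,P \right)} = 20 - 4 P$
$\frac{27539}{b{\left(-46 - 18,-161 \right)}} - I{\left(-98,194 \right)} = \frac{27539}{2 \left(-161\right) \frac{1}{-141 - 64}} - \left(20 - 776\right) = \frac{27539}{2 \left(-161\right) \frac{1}{-141 - 64}} - -756 = \frac{27539}{2 \left(-161\right) \frac{1}{-205}} + 756 = \frac{27539}{2 \left(-161\right) \left(- \frac{1}{205}\right)} + 756 = \frac{27539}{\frac{322}{205}} + 756 = 27539 \cdot \frac{205}{322} + 756 = \frac{5645495}{322} + 756 = \frac{5888927}{322}$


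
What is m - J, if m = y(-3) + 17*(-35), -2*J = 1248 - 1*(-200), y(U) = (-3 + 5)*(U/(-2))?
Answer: 132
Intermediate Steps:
y(U) = -U (y(U) = 2*(U*(-½)) = 2*(-U/2) = -U)
J = -724 (J = -(1248 - 1*(-200))/2 = -(1248 + 200)/2 = -½*1448 = -724)
m = -592 (m = -1*(-3) + 17*(-35) = 3 - 595 = -592)
m - J = -592 - 1*(-724) = -592 + 724 = 132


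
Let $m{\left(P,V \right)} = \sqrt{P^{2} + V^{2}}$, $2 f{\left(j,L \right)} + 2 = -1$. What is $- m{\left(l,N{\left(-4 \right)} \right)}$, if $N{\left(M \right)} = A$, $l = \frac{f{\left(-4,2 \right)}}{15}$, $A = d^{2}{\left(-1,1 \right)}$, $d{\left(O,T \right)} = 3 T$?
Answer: $- \frac{\sqrt{8101}}{10} \approx -9.0005$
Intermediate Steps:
$f{\left(j,L \right)} = - \frac{3}{2}$ ($f{\left(j,L \right)} = -1 + \frac{1}{2} \left(-1\right) = -1 - \frac{1}{2} = - \frac{3}{2}$)
$A = 9$ ($A = \left(3 \cdot 1\right)^{2} = 3^{2} = 9$)
$l = - \frac{1}{10}$ ($l = - \frac{3}{2 \cdot 15} = \left(- \frac{3}{2}\right) \frac{1}{15} = - \frac{1}{10} \approx -0.1$)
$N{\left(M \right)} = 9$
$- m{\left(l,N{\left(-4 \right)} \right)} = - \sqrt{\left(- \frac{1}{10}\right)^{2} + 9^{2}} = - \sqrt{\frac{1}{100} + 81} = - \sqrt{\frac{8101}{100}} = - \frac{\sqrt{8101}}{10}$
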